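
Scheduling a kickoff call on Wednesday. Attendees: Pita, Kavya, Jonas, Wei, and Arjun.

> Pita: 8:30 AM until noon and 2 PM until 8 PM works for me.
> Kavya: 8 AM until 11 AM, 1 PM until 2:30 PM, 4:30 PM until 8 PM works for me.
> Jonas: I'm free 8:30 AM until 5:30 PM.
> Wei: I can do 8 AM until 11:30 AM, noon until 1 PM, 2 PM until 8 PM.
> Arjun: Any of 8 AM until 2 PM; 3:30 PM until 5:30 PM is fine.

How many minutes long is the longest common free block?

150

Pita ∩ Kavya: 08:30-11:00, 14:00-14:30, 16:30-20:00.
Pita ∩ Kavya ∩ Jonas: 08:30-11:00, 14:00-14:30, 16:30-17:30.
Pita ∩ Kavya ∩ Jonas ∩ Wei: 08:30-11:00, 14:00-14:30, 16:30-17:30.
Pita ∩ Kavya ∩ Jonas ∩ Wei ∩ Arjun: 08:30-11:00, 16:30-17:30.
The longest is 08:30-11:00 at 150 minutes.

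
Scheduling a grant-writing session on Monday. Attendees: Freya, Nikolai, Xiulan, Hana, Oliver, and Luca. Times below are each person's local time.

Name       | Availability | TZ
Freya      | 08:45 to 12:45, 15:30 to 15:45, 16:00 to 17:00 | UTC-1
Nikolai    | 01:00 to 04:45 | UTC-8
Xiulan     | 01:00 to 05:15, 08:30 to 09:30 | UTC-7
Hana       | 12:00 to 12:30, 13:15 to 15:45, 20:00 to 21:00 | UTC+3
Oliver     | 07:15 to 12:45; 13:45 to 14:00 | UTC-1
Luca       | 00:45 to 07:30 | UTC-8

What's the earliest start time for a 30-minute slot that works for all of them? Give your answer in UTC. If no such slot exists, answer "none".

10:15

Freya in UTC: 09:45-13:45, 16:30-16:45, 17:00-18:00 (add 1h to convert from UTC-1).
Nikolai in UTC: 09:00-12:45 (add 8h to convert from UTC-8).
Xiulan in UTC: 08:00-12:15, 15:30-16:30 (add 7h to convert from UTC-7).
Hana in UTC: 09:00-09:30, 10:15-12:45, 17:00-18:00 (subtract 3h to convert from UTC+3).
Oliver in UTC: 08:15-13:45, 14:45-15:00 (add 1h to convert from UTC-1).
Luca in UTC: 08:45-15:30 (add 8h to convert from UTC-8).
Freya ∩ Nikolai: 09:45-12:45.
Freya ∩ Nikolai ∩ Xiulan: 09:45-12:15.
Freya ∩ Nikolai ∩ Xiulan ∩ Hana: 10:15-12:15.
Freya ∩ Nikolai ∩ Xiulan ∩ Hana ∩ Oliver: 10:15-12:15.
Freya ∩ Nikolai ∩ Xiulan ∩ Hana ∩ Oliver ∩ Luca: 10:15-12:15.
Those are the intersection windows.
The first common window of at least 30 minutes is 10:15-12:15, so the earliest start is 10:15.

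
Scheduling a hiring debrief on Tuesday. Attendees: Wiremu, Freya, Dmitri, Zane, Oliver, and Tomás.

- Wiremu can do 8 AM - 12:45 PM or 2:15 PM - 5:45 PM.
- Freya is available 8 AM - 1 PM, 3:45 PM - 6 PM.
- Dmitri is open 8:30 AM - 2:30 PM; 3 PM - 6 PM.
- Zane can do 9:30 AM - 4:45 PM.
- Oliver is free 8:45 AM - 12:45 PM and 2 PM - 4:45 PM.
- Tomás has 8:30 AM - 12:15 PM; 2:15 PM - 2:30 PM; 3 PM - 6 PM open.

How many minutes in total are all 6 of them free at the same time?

225

Wiremu ∩ Freya: 08:00-12:45, 15:45-17:45.
Wiremu ∩ Freya ∩ Dmitri: 08:30-12:45, 15:45-17:45.
Wiremu ∩ Freya ∩ Dmitri ∩ Zane: 09:30-12:45, 15:45-16:45.
Wiremu ∩ Freya ∩ Dmitri ∩ Zane ∩ Oliver: 09:30-12:45, 15:45-16:45.
Wiremu ∩ Freya ∩ Dmitri ∩ Zane ∩ Oliver ∩ Tomás: 09:30-12:15, 15:45-16:45.
Those are the intersection windows.
Summing the common windows: 165 + 60 = 225 minutes.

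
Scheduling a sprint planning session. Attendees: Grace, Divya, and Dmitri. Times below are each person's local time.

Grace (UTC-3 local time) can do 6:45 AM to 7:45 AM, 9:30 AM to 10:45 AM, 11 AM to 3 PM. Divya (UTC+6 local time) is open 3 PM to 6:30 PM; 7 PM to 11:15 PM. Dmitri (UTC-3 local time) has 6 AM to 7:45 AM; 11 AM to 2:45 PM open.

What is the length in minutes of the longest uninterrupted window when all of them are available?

Grace in UTC: 09:45-10:45, 12:30-13:45, 14:00-18:00 (add 3h to convert from UTC-3).
Divya in UTC: 09:00-12:30, 13:00-17:15 (subtract 6h to convert from UTC+6).
Dmitri in UTC: 09:00-10:45, 14:00-17:45 (add 3h to convert from UTC-3).
Grace ∩ Divya: 09:45-10:45, 13:00-13:45, 14:00-17:15.
Grace ∩ Divya ∩ Dmitri: 09:45-10:45, 14:00-17:15.
The longest is 14:00-17:15 at 195 minutes.

195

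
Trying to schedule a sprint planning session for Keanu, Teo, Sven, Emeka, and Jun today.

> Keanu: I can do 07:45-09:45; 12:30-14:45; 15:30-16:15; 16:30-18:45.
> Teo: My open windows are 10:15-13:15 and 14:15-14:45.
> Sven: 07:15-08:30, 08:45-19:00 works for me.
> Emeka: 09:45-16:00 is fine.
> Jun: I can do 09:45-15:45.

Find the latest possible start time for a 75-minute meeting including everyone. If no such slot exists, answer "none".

none

Keanu ∩ Teo: 12:30-13:15, 14:15-14:45.
Keanu ∩ Teo ∩ Sven: 12:30-13:15, 14:15-14:45.
Keanu ∩ Teo ∩ Sven ∩ Emeka: 12:30-13:15, 14:15-14:45.
Keanu ∩ Teo ∩ Sven ∩ Emeka ∩ Jun: 12:30-13:15, 14:15-14:45.
No common window is at least 75 minutes long.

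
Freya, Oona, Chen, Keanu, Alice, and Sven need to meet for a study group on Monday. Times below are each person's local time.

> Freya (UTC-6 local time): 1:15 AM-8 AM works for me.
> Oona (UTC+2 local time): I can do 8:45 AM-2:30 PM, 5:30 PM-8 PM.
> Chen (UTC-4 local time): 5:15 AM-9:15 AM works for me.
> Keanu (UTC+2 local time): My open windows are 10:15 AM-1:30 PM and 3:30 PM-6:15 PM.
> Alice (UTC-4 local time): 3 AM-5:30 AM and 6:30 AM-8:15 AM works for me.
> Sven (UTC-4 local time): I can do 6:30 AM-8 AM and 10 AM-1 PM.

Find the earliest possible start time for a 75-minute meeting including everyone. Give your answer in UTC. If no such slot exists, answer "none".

none

Freya in UTC: 07:15-14:00 (add 6h to convert from UTC-6).
Oona in UTC: 06:45-12:30, 15:30-18:00 (subtract 2h to convert from UTC+2).
Chen in UTC: 09:15-13:15 (add 4h to convert from UTC-4).
Keanu in UTC: 08:15-11:30, 13:30-16:15 (subtract 2h to convert from UTC+2).
Alice in UTC: 07:00-09:30, 10:30-12:15 (add 4h to convert from UTC-4).
Sven in UTC: 10:30-12:00, 14:00-17:00 (add 4h to convert from UTC-4).
Freya ∩ Oona: 07:15-12:30.
Freya ∩ Oona ∩ Chen: 09:15-12:30.
Freya ∩ Oona ∩ Chen ∩ Keanu: 09:15-11:30.
Freya ∩ Oona ∩ Chen ∩ Keanu ∩ Alice: 09:15-09:30, 10:30-11:30.
Freya ∩ Oona ∩ Chen ∩ Keanu ∩ Alice ∩ Sven: 10:30-11:30.
No common window is at least 75 minutes long.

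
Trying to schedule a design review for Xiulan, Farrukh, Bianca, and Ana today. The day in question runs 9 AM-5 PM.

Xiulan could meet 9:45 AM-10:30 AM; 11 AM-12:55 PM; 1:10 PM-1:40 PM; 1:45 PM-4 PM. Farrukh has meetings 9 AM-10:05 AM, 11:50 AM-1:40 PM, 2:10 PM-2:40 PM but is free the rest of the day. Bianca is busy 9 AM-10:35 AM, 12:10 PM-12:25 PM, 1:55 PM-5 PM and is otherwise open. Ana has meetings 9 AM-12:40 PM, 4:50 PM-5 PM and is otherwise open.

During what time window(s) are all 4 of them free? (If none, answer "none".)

Xiulan free: 09:45-10:30, 11:00-12:55, 13:10-13:40, 13:45-16:00.
Farrukh free: 10:05-11:50, 13:40-14:10, 14:40-17:00 (invert busy blocks within the working day).
Bianca free: 10:35-12:10, 12:25-13:55 (invert busy blocks within the working day).
Ana free: 12:40-16:50 (invert busy blocks within the working day).
Xiulan ∩ Farrukh: 10:05-10:30, 11:00-11:50, 13:45-14:10, 14:40-16:00.
Xiulan ∩ Farrukh ∩ Bianca: 11:00-11:50, 13:45-13:55.
Xiulan ∩ Farrukh ∩ Bianca ∩ Ana: 13:45-13:55.

13:45-13:55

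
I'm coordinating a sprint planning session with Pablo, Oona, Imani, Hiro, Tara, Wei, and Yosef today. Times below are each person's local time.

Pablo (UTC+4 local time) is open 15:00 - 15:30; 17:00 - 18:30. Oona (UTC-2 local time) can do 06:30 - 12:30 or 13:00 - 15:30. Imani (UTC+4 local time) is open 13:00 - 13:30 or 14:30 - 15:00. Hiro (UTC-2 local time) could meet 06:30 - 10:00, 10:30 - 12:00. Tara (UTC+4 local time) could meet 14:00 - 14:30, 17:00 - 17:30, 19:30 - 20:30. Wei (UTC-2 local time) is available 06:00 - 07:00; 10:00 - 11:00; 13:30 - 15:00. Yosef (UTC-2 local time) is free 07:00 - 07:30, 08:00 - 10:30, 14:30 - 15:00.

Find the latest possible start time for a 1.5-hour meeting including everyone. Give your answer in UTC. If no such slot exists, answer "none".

none

Pablo in UTC: 11:00-11:30, 13:00-14:30 (subtract 4h to convert from UTC+4).
Oona in UTC: 08:30-14:30, 15:00-17:30 (add 2h to convert from UTC-2).
Imani in UTC: 09:00-09:30, 10:30-11:00 (subtract 4h to convert from UTC+4).
Hiro in UTC: 08:30-12:00, 12:30-14:00 (add 2h to convert from UTC-2).
Tara in UTC: 10:00-10:30, 13:00-13:30, 15:30-16:30 (subtract 4h to convert from UTC+4).
Wei in UTC: 08:00-09:00, 12:00-13:00, 15:30-17:00 (add 2h to convert from UTC-2).
Yosef in UTC: 09:00-09:30, 10:00-12:30, 16:30-17:00 (add 2h to convert from UTC-2).
Pablo ∩ Oona: 11:00-11:30, 13:00-14:30.
Pablo ∩ Oona ∩ Imani: ∅.
Pablo ∩ Oona ∩ Imani ∩ Hiro: ∅.
Pablo ∩ Oona ∩ Imani ∩ Hiro ∩ Tara: ∅.
Pablo ∩ Oona ∩ Imani ∩ Hiro ∩ Tara ∩ Wei: ∅.
Pablo ∩ Oona ∩ Imani ∩ Hiro ∩ Tara ∩ Wei ∩ Yosef: ∅.
There is no time when everyone is free.
No common window is at least 90 minutes long.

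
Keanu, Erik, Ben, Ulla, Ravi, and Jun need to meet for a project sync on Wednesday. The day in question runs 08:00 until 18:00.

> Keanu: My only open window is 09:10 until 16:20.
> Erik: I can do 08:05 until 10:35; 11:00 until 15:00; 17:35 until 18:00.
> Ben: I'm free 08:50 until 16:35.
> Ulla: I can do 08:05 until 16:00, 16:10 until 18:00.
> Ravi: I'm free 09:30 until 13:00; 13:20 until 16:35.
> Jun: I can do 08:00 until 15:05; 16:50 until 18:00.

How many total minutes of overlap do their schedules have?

285

Keanu ∩ Erik: 09:10-10:35, 11:00-15:00.
Keanu ∩ Erik ∩ Ben: 09:10-10:35, 11:00-15:00.
Keanu ∩ Erik ∩ Ben ∩ Ulla: 09:10-10:35, 11:00-15:00.
Keanu ∩ Erik ∩ Ben ∩ Ulla ∩ Ravi: 09:30-10:35, 11:00-13:00, 13:20-15:00.
Keanu ∩ Erik ∩ Ben ∩ Ulla ∩ Ravi ∩ Jun: 09:30-10:35, 11:00-13:00, 13:20-15:00.
Those are the intersection windows.
Summing the common windows: 65 + 120 + 100 = 285 minutes.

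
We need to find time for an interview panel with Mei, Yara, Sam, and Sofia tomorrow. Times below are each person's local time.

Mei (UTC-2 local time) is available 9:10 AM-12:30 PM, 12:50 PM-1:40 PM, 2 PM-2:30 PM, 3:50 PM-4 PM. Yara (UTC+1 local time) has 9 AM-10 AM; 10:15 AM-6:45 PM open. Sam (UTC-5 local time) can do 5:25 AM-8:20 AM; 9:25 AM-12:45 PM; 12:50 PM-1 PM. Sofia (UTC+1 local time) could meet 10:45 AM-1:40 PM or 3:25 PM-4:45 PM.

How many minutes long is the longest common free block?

Mei in UTC: 11:10-14:30, 14:50-15:40, 16:00-16:30, 17:50-18:00 (add 2h to convert from UTC-2).
Yara in UTC: 08:00-09:00, 09:15-17:45 (subtract 1h to convert from UTC+1).
Sam in UTC: 10:25-13:20, 14:25-17:45, 17:50-18:00 (add 5h to convert from UTC-5).
Sofia in UTC: 09:45-12:40, 14:25-15:45 (subtract 1h to convert from UTC+1).
Mei ∩ Yara: 11:10-14:30, 14:50-15:40, 16:00-16:30.
Mei ∩ Yara ∩ Sam: 11:10-13:20, 14:25-14:30, 14:50-15:40, 16:00-16:30.
Mei ∩ Yara ∩ Sam ∩ Sofia: 11:10-12:40, 14:25-14:30, 14:50-15:40.
Those are the intersection windows.
The longest is 11:10-12:40 at 90 minutes.

90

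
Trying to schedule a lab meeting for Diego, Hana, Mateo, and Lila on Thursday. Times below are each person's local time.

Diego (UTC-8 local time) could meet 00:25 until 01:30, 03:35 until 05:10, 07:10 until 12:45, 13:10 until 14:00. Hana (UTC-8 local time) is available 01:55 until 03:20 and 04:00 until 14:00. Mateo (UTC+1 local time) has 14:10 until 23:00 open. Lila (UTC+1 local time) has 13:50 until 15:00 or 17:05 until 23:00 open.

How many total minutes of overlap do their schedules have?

Diego in UTC: 08:25-09:30, 11:35-13:10, 15:10-20:45, 21:10-22:00 (add 8h to convert from UTC-8).
Hana in UTC: 09:55-11:20, 12:00-22:00 (add 8h to convert from UTC-8).
Mateo in UTC: 13:10-22:00 (subtract 1h to convert from UTC+1).
Lila in UTC: 12:50-14:00, 16:05-22:00 (subtract 1h to convert from UTC+1).
Diego ∩ Hana: 12:00-13:10, 15:10-20:45, 21:10-22:00.
Diego ∩ Hana ∩ Mateo: 15:10-20:45, 21:10-22:00.
Diego ∩ Hana ∩ Mateo ∩ Lila: 16:05-20:45, 21:10-22:00.
Those are the intersection windows.
Summing the common windows: 280 + 50 = 330 minutes.

330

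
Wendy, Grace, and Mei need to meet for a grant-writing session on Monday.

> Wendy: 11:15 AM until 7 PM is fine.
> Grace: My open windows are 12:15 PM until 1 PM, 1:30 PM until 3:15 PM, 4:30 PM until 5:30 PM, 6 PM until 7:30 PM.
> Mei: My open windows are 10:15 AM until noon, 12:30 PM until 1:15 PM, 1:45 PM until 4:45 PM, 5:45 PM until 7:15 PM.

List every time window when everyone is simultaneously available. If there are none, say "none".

12:30-13:00, 13:45-15:15, 16:30-16:45, 18:00-19:00

Wendy ∩ Grace: 12:15-13:00, 13:30-15:15, 16:30-17:30, 18:00-19:00.
Wendy ∩ Grace ∩ Mei: 12:30-13:00, 13:45-15:15, 16:30-16:45, 18:00-19:00.
Those are the intersection windows.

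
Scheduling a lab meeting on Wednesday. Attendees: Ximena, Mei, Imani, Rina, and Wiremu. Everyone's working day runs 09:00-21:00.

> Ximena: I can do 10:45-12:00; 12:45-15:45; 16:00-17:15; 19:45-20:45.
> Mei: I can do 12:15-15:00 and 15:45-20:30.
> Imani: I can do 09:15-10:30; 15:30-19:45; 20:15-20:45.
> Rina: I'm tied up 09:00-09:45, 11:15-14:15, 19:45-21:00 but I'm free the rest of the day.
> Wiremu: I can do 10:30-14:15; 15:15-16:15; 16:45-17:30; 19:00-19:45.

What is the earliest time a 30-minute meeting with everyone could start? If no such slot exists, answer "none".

Ximena free: 10:45-12:00, 12:45-15:45, 16:00-17:15, 19:45-20:45.
Mei free: 12:15-15:00, 15:45-20:30.
Imani free: 09:15-10:30, 15:30-19:45, 20:15-20:45.
Rina free: 09:45-11:15, 14:15-19:45 (invert busy blocks within the working day).
Wiremu free: 10:30-14:15, 15:15-16:15, 16:45-17:30, 19:00-19:45.
Ximena ∩ Mei: 12:45-15:00, 16:00-17:15, 19:45-20:30.
Ximena ∩ Mei ∩ Imani: 16:00-17:15, 20:15-20:30.
Ximena ∩ Mei ∩ Imani ∩ Rina: 16:00-17:15.
Ximena ∩ Mei ∩ Imani ∩ Rina ∩ Wiremu: 16:00-16:15, 16:45-17:15.
The first common window of at least 30 minutes is 16:45-17:15, so the earliest start is 16:45.

16:45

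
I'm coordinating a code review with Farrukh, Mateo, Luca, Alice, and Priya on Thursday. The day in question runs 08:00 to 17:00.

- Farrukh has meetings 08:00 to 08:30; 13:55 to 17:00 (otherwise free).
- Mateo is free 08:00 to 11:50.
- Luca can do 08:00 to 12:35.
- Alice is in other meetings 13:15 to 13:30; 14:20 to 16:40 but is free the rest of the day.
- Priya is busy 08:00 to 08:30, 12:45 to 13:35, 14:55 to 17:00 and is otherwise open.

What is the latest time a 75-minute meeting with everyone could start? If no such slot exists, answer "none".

Farrukh free: 08:30-13:55 (invert busy blocks within the working day).
Mateo free: 08:00-11:50.
Luca free: 08:00-12:35.
Alice free: 08:00-13:15, 13:30-14:20, 16:40-17:00 (invert busy blocks within the working day).
Priya free: 08:30-12:45, 13:35-14:55 (invert busy blocks within the working day).
Farrukh ∩ Mateo: 08:30-11:50.
Farrukh ∩ Mateo ∩ Luca: 08:30-11:50.
Farrukh ∩ Mateo ∩ Luca ∩ Alice: 08:30-11:50.
Farrukh ∩ Mateo ∩ Luca ∩ Alice ∩ Priya: 08:30-11:50.
Those are the intersection windows.
The last common window of at least 75 minutes is 08:30-11:50; a 75-minute meeting can start as late as 10:35 and still end by 11:50.

10:35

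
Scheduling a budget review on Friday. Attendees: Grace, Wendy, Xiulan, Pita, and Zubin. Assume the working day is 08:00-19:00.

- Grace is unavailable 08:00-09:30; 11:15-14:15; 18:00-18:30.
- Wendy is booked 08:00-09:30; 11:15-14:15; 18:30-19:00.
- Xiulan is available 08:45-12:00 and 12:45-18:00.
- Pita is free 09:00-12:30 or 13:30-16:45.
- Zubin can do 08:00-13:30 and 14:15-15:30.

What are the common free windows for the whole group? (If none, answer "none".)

09:30-11:15, 14:15-15:30

Grace free: 09:30-11:15, 14:15-18:00, 18:30-19:00 (invert busy blocks within the working day).
Wendy free: 09:30-11:15, 14:15-18:30 (invert busy blocks within the working day).
Xiulan free: 08:45-12:00, 12:45-18:00.
Pita free: 09:00-12:30, 13:30-16:45.
Zubin free: 08:00-13:30, 14:15-15:30.
Grace ∩ Wendy: 09:30-11:15, 14:15-18:00.
Grace ∩ Wendy ∩ Xiulan: 09:30-11:15, 14:15-18:00.
Grace ∩ Wendy ∩ Xiulan ∩ Pita: 09:30-11:15, 14:15-16:45.
Grace ∩ Wendy ∩ Xiulan ∩ Pita ∩ Zubin: 09:30-11:15, 14:15-15:30.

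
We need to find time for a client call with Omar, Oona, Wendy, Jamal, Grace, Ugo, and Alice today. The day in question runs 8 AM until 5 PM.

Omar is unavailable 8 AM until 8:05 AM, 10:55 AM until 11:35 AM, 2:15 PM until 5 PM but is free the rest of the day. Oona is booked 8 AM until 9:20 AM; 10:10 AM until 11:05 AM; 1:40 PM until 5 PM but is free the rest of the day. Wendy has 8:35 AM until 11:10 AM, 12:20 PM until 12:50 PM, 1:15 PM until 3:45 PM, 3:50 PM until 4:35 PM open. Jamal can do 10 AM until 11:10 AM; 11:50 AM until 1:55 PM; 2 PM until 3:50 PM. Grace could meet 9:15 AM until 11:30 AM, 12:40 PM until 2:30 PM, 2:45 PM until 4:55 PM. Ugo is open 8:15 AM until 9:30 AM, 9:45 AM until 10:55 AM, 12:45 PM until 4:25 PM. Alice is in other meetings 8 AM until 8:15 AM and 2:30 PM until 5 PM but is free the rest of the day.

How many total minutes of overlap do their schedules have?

Omar free: 08:05-10:55, 11:35-14:15 (invert busy blocks within the working day).
Oona free: 09:20-10:10, 11:05-13:40 (invert busy blocks within the working day).
Wendy free: 08:35-11:10, 12:20-12:50, 13:15-15:45, 15:50-16:35.
Jamal free: 10:00-11:10, 11:50-13:55, 14:00-15:50.
Grace free: 09:15-11:30, 12:40-14:30, 14:45-16:55.
Ugo free: 08:15-09:30, 09:45-10:55, 12:45-16:25.
Alice free: 08:15-14:30 (invert busy blocks within the working day).
Omar ∩ Oona: 09:20-10:10, 11:35-13:40.
Omar ∩ Oona ∩ Wendy: 09:20-10:10, 12:20-12:50, 13:15-13:40.
Omar ∩ Oona ∩ Wendy ∩ Jamal: 10:00-10:10, 12:20-12:50, 13:15-13:40.
Omar ∩ Oona ∩ Wendy ∩ Jamal ∩ Grace: 10:00-10:10, 12:40-12:50, 13:15-13:40.
Omar ∩ Oona ∩ Wendy ∩ Jamal ∩ Grace ∩ Ugo: 10:00-10:10, 12:45-12:50, 13:15-13:40.
Omar ∩ Oona ∩ Wendy ∩ Jamal ∩ Grace ∩ Ugo ∩ Alice: 10:00-10:10, 12:45-12:50, 13:15-13:40.
Summing the common windows: 10 + 5 + 25 = 40 minutes.

40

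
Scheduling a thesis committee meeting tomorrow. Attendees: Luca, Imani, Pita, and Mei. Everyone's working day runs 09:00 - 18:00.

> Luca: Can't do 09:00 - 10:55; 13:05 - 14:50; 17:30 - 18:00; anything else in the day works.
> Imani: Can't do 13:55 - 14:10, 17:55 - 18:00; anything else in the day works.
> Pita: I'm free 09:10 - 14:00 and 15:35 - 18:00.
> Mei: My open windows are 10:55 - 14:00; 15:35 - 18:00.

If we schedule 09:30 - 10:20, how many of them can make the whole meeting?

Luca free: 10:55-13:05, 14:50-17:30 (invert busy blocks within the working day).
Imani free: 09:00-13:55, 14:10-17:55 (invert busy blocks within the working day).
Pita free: 09:10-14:00, 15:35-18:00.
Mei free: 10:55-14:00, 15:35-18:00.
Imani and Pita can make the full 09:30-10:20 slot — that's 2.

2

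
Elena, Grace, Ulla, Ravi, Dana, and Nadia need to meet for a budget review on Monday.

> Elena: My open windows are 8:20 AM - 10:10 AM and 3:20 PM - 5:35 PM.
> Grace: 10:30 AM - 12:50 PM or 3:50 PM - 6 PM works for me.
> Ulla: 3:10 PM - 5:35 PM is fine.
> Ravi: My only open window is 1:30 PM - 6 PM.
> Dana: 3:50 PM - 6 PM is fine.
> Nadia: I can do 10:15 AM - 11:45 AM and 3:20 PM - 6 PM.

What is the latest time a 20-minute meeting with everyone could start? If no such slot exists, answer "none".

17:15

Elena ∩ Grace: 15:50-17:35.
Elena ∩ Grace ∩ Ulla: 15:50-17:35.
Elena ∩ Grace ∩ Ulla ∩ Ravi: 15:50-17:35.
Elena ∩ Grace ∩ Ulla ∩ Ravi ∩ Dana: 15:50-17:35.
Elena ∩ Grace ∩ Ulla ∩ Ravi ∩ Dana ∩ Nadia: 15:50-17:35.
The last common window of at least 20 minutes is 15:50-17:35; a 20-minute meeting can start as late as 17:15 and still end by 17:35.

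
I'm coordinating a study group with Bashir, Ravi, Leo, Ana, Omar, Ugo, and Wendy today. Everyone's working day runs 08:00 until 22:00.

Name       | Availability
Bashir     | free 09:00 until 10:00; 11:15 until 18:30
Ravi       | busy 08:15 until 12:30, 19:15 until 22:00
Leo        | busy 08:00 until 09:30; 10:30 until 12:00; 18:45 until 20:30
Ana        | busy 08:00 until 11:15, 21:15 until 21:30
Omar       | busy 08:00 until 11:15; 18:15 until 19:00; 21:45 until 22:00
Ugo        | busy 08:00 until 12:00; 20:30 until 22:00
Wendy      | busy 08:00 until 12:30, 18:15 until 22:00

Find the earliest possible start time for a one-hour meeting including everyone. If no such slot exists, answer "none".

Bashir free: 09:00-10:00, 11:15-18:30.
Ravi free: 08:00-08:15, 12:30-19:15 (invert busy blocks within the working day).
Leo free: 09:30-10:30, 12:00-18:45, 20:30-22:00 (invert busy blocks within the working day).
Ana free: 11:15-21:15, 21:30-22:00 (invert busy blocks within the working day).
Omar free: 11:15-18:15, 19:00-21:45 (invert busy blocks within the working day).
Ugo free: 12:00-20:30 (invert busy blocks within the working day).
Wendy free: 12:30-18:15 (invert busy blocks within the working day).
Bashir ∩ Ravi: 12:30-18:30.
Bashir ∩ Ravi ∩ Leo: 12:30-18:30.
Bashir ∩ Ravi ∩ Leo ∩ Ana: 12:30-18:30.
Bashir ∩ Ravi ∩ Leo ∩ Ana ∩ Omar: 12:30-18:15.
Bashir ∩ Ravi ∩ Leo ∩ Ana ∩ Omar ∩ Ugo: 12:30-18:15.
Bashir ∩ Ravi ∩ Leo ∩ Ana ∩ Omar ∩ Ugo ∩ Wendy: 12:30-18:15.
The first common window of at least 60 minutes is 12:30-18:15, so the earliest start is 12:30.

12:30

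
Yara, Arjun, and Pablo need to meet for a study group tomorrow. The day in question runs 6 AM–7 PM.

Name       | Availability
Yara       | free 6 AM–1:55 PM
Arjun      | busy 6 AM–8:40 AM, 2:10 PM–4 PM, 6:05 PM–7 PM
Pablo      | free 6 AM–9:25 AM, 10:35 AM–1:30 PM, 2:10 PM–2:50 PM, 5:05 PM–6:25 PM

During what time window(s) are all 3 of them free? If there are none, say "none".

Yara free: 06:00-13:55.
Arjun free: 08:40-14:10, 16:00-18:05 (invert busy blocks within the working day).
Pablo free: 06:00-09:25, 10:35-13:30, 14:10-14:50, 17:05-18:25.
Yara ∩ Arjun: 08:40-13:55.
Yara ∩ Arjun ∩ Pablo: 08:40-09:25, 10:35-13:30.
Those are the intersection windows.

08:40-09:25, 10:35-13:30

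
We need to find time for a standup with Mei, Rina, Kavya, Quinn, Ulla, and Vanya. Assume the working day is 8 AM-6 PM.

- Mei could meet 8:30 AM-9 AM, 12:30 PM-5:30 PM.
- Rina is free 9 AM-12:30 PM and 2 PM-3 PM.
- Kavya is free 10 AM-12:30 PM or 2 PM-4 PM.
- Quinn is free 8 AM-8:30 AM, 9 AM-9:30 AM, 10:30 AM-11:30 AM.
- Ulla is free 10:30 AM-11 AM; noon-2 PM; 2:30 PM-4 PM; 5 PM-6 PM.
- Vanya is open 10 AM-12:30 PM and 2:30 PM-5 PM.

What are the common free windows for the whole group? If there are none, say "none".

none

Mei ∩ Rina: 14:00-15:00.
Mei ∩ Rina ∩ Kavya: 14:00-15:00.
Mei ∩ Rina ∩ Kavya ∩ Quinn: ∅.
Mei ∩ Rina ∩ Kavya ∩ Quinn ∩ Ulla: ∅.
Mei ∩ Rina ∩ Kavya ∩ Quinn ∩ Ulla ∩ Vanya: ∅.
There is no time when everyone is free.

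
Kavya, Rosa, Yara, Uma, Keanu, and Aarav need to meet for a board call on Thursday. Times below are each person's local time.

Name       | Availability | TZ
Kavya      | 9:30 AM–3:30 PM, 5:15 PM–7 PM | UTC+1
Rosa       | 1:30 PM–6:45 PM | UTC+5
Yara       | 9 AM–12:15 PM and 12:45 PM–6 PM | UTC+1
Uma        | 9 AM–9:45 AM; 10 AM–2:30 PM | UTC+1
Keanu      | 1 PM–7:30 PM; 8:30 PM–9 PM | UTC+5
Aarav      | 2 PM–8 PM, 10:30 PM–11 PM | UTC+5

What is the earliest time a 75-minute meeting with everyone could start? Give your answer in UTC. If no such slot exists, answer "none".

Kavya in UTC: 08:30-14:30, 16:15-18:00 (subtract 1h to convert from UTC+1).
Rosa in UTC: 08:30-13:45 (subtract 5h to convert from UTC+5).
Yara in UTC: 08:00-11:15, 11:45-17:00 (subtract 1h to convert from UTC+1).
Uma in UTC: 08:00-08:45, 09:00-13:30 (subtract 1h to convert from UTC+1).
Keanu in UTC: 08:00-14:30, 15:30-16:00 (subtract 5h to convert from UTC+5).
Aarav in UTC: 09:00-15:00, 17:30-18:00 (subtract 5h to convert from UTC+5).
Kavya ∩ Rosa: 08:30-13:45.
Kavya ∩ Rosa ∩ Yara: 08:30-11:15, 11:45-13:45.
Kavya ∩ Rosa ∩ Yara ∩ Uma: 08:30-08:45, 09:00-11:15, 11:45-13:30.
Kavya ∩ Rosa ∩ Yara ∩ Uma ∩ Keanu: 08:30-08:45, 09:00-11:15, 11:45-13:30.
Kavya ∩ Rosa ∩ Yara ∩ Uma ∩ Keanu ∩ Aarav: 09:00-11:15, 11:45-13:30.
So the common availability across everyone is 09:00-11:15, 11:45-13:30.
The first common window of at least 75 minutes is 09:00-11:15, so the earliest start is 09:00.

09:00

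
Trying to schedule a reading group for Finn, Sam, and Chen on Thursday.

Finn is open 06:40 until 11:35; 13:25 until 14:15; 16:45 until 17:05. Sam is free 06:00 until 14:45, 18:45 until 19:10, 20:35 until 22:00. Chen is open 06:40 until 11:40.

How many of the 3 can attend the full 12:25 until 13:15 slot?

1

Sam can make the full 12:25-13:15 slot — that's 1.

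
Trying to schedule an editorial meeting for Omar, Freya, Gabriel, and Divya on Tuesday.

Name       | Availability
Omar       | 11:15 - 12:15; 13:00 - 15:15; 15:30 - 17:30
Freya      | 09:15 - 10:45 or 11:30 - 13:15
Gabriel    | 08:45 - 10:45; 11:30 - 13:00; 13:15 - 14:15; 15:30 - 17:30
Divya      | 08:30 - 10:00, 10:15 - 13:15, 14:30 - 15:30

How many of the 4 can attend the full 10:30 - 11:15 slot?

1

Divya can make the full 10:30-11:15 slot — that's 1.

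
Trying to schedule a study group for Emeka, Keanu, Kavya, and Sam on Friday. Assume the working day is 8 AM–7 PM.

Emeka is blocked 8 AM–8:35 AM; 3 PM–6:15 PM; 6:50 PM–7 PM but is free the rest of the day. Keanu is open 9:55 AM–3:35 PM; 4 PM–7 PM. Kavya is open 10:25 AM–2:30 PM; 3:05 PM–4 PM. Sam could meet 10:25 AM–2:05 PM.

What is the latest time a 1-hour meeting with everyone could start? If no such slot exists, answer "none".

Emeka free: 08:35-15:00, 18:15-18:50 (invert busy blocks within the working day).
Keanu free: 09:55-15:35, 16:00-19:00.
Kavya free: 10:25-14:30, 15:05-16:00.
Sam free: 10:25-14:05.
Emeka ∩ Keanu: 09:55-15:00, 18:15-18:50.
Emeka ∩ Keanu ∩ Kavya: 10:25-14:30.
Emeka ∩ Keanu ∩ Kavya ∩ Sam: 10:25-14:05.
The last common window of at least 60 minutes is 10:25-14:05; a 60-minute meeting can start as late as 13:05 and still end by 14:05.

13:05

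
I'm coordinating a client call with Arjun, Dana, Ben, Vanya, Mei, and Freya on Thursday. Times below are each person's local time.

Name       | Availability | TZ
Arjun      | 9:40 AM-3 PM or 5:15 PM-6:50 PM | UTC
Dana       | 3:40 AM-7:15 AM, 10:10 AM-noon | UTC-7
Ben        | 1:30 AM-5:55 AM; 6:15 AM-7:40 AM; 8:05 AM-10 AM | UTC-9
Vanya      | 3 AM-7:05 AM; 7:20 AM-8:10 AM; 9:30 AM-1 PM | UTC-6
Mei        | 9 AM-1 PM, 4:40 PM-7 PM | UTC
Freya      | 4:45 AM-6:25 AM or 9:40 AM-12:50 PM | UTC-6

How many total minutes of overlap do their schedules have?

Arjun in UTC: 09:40-15:00, 17:15-18:50.
Dana in UTC: 10:40-14:15, 17:10-19:00 (add 7h to convert from UTC-7).
Ben in UTC: 10:30-14:55, 15:15-16:40, 17:05-19:00 (add 9h to convert from UTC-9).
Vanya in UTC: 09:00-13:05, 13:20-14:10, 15:30-19:00 (add 6h to convert from UTC-6).
Mei in UTC: 09:00-13:00, 16:40-19:00.
Freya in UTC: 10:45-12:25, 15:40-18:50 (add 6h to convert from UTC-6).
Arjun ∩ Dana: 10:40-14:15, 17:15-18:50.
Arjun ∩ Dana ∩ Ben: 10:40-14:15, 17:15-18:50.
Arjun ∩ Dana ∩ Ben ∩ Vanya: 10:40-13:05, 13:20-14:10, 17:15-18:50.
Arjun ∩ Dana ∩ Ben ∩ Vanya ∩ Mei: 10:40-13:00, 17:15-18:50.
Arjun ∩ Dana ∩ Ben ∩ Vanya ∩ Mei ∩ Freya: 10:45-12:25, 17:15-18:50.
Summing the common windows: 100 + 95 = 195 minutes.

195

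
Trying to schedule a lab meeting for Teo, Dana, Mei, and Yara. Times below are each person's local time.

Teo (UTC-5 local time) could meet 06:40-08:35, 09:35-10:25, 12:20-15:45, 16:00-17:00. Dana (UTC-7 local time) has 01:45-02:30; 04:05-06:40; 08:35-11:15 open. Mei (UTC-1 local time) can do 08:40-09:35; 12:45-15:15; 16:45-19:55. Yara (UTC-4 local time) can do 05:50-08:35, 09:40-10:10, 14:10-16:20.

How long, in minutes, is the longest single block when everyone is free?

Teo in UTC: 11:40-13:35, 14:35-15:25, 17:20-20:45, 21:00-22:00 (add 5h to convert from UTC-5).
Dana in UTC: 08:45-09:30, 11:05-13:40, 15:35-18:15 (add 7h to convert from UTC-7).
Mei in UTC: 09:40-10:35, 13:45-16:15, 17:45-20:55 (add 1h to convert from UTC-1).
Yara in UTC: 09:50-12:35, 13:40-14:10, 18:10-20:20 (add 4h to convert from UTC-4).
Teo ∩ Dana: 11:40-13:35, 17:20-18:15.
Teo ∩ Dana ∩ Mei: 17:45-18:15.
Teo ∩ Dana ∩ Mei ∩ Yara: 18:10-18:15.
Those are the intersection windows.
The longest is 18:10-18:15 at 5 minutes.

5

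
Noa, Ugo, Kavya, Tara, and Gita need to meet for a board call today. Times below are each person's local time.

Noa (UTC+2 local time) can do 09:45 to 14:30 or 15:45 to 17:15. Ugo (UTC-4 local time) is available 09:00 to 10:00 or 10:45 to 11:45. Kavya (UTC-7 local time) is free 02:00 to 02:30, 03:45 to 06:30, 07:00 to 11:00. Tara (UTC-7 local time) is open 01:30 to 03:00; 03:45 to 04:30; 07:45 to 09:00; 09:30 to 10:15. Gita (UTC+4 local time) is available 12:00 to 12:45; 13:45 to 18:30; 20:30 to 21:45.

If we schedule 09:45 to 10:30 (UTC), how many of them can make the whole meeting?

Noa in UTC: 07:45-12:30, 13:45-15:15 (subtract 2h to convert from UTC+2).
Ugo in UTC: 13:00-14:00, 14:45-15:45 (add 4h to convert from UTC-4).
Kavya in UTC: 09:00-09:30, 10:45-13:30, 14:00-18:00 (add 7h to convert from UTC-7).
Tara in UTC: 08:30-10:00, 10:45-11:30, 14:45-16:00, 16:30-17:15 (add 7h to convert from UTC-7).
Gita in UTC: 08:00-08:45, 09:45-14:30, 16:30-17:45 (subtract 4h to convert from UTC+4).
Noa and Gita can make the full 09:45-10:30 slot — that's 2.

2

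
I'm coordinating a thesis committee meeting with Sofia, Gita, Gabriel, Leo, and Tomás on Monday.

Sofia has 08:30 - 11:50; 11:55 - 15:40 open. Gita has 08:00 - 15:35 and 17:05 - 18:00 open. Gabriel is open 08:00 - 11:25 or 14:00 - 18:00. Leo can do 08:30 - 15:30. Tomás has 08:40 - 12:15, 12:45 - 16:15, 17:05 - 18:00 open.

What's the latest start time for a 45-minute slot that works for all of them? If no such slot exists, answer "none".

14:45

Sofia ∩ Gita: 08:30-11:50, 11:55-15:35.
Sofia ∩ Gita ∩ Gabriel: 08:30-11:25, 14:00-15:35.
Sofia ∩ Gita ∩ Gabriel ∩ Leo: 08:30-11:25, 14:00-15:30.
Sofia ∩ Gita ∩ Gabriel ∩ Leo ∩ Tomás: 08:40-11:25, 14:00-15:30.
The last common window of at least 45 minutes is 14:00-15:30; a 45-minute meeting can start as late as 14:45 and still end by 15:30.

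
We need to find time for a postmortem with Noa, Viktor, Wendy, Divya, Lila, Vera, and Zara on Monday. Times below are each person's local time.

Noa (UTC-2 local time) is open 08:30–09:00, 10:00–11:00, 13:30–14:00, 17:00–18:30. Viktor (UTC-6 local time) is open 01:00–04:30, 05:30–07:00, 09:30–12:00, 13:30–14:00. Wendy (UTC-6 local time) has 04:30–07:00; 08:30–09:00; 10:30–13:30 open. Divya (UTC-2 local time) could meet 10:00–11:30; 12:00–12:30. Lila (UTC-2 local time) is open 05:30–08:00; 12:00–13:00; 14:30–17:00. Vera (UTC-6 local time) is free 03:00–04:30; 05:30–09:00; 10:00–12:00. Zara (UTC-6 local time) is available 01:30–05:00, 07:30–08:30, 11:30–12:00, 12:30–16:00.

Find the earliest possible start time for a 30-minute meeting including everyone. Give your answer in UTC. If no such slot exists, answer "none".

Noa in UTC: 10:30-11:00, 12:00-13:00, 15:30-16:00, 19:00-20:30 (add 2h to convert from UTC-2).
Viktor in UTC: 07:00-10:30, 11:30-13:00, 15:30-18:00, 19:30-20:00 (add 6h to convert from UTC-6).
Wendy in UTC: 10:30-13:00, 14:30-15:00, 16:30-19:30 (add 6h to convert from UTC-6).
Divya in UTC: 12:00-13:30, 14:00-14:30 (add 2h to convert from UTC-2).
Lila in UTC: 07:30-10:00, 14:00-15:00, 16:30-19:00 (add 2h to convert from UTC-2).
Vera in UTC: 09:00-10:30, 11:30-15:00, 16:00-18:00 (add 6h to convert from UTC-6).
Zara in UTC: 07:30-11:00, 13:30-14:30, 17:30-18:00, 18:30-22:00 (add 6h to convert from UTC-6).
Noa ∩ Viktor: 12:00-13:00, 15:30-16:00, 19:30-20:00.
Noa ∩ Viktor ∩ Wendy: 12:00-13:00.
Noa ∩ Viktor ∩ Wendy ∩ Divya: 12:00-13:00.
Noa ∩ Viktor ∩ Wendy ∩ Divya ∩ Lila: ∅.
Noa ∩ Viktor ∩ Wendy ∩ Divya ∩ Lila ∩ Vera: ∅.
Noa ∩ Viktor ∩ Wendy ∩ Divya ∩ Lila ∩ Vera ∩ Zara: ∅.
There is no time when everyone is free.
No common window is at least 30 minutes long.

none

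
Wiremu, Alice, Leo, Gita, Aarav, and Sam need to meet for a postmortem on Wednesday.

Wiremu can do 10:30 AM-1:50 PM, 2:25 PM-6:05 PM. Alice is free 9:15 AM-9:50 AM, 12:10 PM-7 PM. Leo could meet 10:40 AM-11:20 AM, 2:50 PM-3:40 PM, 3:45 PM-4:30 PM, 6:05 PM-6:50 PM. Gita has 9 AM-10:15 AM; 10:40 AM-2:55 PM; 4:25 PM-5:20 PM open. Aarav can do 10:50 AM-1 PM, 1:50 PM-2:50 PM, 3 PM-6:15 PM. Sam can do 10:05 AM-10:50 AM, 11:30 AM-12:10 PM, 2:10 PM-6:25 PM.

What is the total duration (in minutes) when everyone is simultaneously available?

Wiremu ∩ Alice: 12:10-13:50, 14:25-18:05.
Wiremu ∩ Alice ∩ Leo: 14:50-15:40, 15:45-16:30.
Wiremu ∩ Alice ∩ Leo ∩ Gita: 14:50-14:55, 16:25-16:30.
Wiremu ∩ Alice ∩ Leo ∩ Gita ∩ Aarav: 16:25-16:30.
Wiremu ∩ Alice ∩ Leo ∩ Gita ∩ Aarav ∩ Sam: 16:25-16:30.
That's a single block of 5 minutes.

5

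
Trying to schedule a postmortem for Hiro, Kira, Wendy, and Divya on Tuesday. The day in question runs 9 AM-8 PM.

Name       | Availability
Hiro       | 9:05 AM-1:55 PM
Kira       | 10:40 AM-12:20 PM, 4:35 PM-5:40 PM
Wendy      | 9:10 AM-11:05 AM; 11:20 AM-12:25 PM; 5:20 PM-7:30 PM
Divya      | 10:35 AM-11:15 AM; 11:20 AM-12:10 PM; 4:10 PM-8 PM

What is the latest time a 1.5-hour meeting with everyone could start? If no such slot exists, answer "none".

Hiro ∩ Kira: 10:40-12:20.
Hiro ∩ Kira ∩ Wendy: 10:40-11:05, 11:20-12:20.
Hiro ∩ Kira ∩ Wendy ∩ Divya: 10:40-11:05, 11:20-12:10.
No common window is at least 90 minutes long.

none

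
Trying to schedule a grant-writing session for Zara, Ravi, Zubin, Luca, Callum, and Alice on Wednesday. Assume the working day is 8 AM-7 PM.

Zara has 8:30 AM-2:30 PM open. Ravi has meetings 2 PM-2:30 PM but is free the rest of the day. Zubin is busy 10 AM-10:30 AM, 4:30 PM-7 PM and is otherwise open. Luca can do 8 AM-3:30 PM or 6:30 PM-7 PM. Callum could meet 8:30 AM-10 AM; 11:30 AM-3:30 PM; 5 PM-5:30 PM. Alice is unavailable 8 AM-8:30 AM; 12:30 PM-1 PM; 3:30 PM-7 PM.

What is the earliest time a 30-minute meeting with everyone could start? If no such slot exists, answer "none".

Zara free: 08:30-14:30.
Ravi free: 08:00-14:00, 14:30-19:00 (invert busy blocks within the working day).
Zubin free: 08:00-10:00, 10:30-16:30 (invert busy blocks within the working day).
Luca free: 08:00-15:30, 18:30-19:00.
Callum free: 08:30-10:00, 11:30-15:30, 17:00-17:30.
Alice free: 08:30-12:30, 13:00-15:30 (invert busy blocks within the working day).
Zara ∩ Ravi: 08:30-14:00.
Zara ∩ Ravi ∩ Zubin: 08:30-10:00, 10:30-14:00.
Zara ∩ Ravi ∩ Zubin ∩ Luca: 08:30-10:00, 10:30-14:00.
Zara ∩ Ravi ∩ Zubin ∩ Luca ∩ Callum: 08:30-10:00, 11:30-14:00.
Zara ∩ Ravi ∩ Zubin ∩ Luca ∩ Callum ∩ Alice: 08:30-10:00, 11:30-12:30, 13:00-14:00.
Those are the intersection windows.
The first common window of at least 30 minutes is 08:30-10:00, so the earliest start is 08:30.

08:30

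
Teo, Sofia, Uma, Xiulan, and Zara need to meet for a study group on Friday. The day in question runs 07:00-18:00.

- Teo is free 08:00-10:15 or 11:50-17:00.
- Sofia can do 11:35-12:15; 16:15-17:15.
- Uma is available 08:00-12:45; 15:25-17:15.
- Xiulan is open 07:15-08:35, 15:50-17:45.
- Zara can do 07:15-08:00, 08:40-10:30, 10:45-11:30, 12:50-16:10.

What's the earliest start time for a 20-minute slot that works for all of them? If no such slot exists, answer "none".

none

Teo ∩ Sofia: 11:50-12:15, 16:15-17:00.
Teo ∩ Sofia ∩ Uma: 11:50-12:15, 16:15-17:00.
Teo ∩ Sofia ∩ Uma ∩ Xiulan: 16:15-17:00.
Teo ∩ Sofia ∩ Uma ∩ Xiulan ∩ Zara: ∅.
There is no time when everyone is free.
No common window is at least 20 minutes long.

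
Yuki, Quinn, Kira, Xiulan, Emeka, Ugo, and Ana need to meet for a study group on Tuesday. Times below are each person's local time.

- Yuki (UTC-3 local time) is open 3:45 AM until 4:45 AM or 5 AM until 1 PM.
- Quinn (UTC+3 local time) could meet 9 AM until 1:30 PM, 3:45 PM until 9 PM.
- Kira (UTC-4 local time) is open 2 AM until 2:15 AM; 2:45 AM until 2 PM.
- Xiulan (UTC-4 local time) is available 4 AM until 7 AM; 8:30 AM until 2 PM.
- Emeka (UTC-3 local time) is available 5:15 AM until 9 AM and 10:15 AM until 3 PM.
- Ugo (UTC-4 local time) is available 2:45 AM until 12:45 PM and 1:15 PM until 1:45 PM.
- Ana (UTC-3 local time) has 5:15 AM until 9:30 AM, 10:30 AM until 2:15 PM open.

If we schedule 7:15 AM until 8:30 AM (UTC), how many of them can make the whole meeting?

Yuki in UTC: 06:45-07:45, 08:00-16:00 (add 3h to convert from UTC-3).
Quinn in UTC: 06:00-10:30, 12:45-18:00 (subtract 3h to convert from UTC+3).
Kira in UTC: 06:00-06:15, 06:45-18:00 (add 4h to convert from UTC-4).
Xiulan in UTC: 08:00-11:00, 12:30-18:00 (add 4h to convert from UTC-4).
Emeka in UTC: 08:15-12:00, 13:15-18:00 (add 3h to convert from UTC-3).
Ugo in UTC: 06:45-16:45, 17:15-17:45 (add 4h to convert from UTC-4).
Ana in UTC: 08:15-12:30, 13:30-17:15 (add 3h to convert from UTC-3).
Quinn, Kira, and Ugo can make the full 07:15-08:30 slot — that's 3.

3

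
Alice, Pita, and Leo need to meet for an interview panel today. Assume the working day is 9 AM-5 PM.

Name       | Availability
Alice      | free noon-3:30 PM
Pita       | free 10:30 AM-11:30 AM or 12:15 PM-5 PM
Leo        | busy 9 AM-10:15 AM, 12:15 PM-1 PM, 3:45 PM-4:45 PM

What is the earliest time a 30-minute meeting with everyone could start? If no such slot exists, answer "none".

13:00

Alice free: 12:00-15:30.
Pita free: 10:30-11:30, 12:15-17:00.
Leo free: 10:15-12:15, 13:00-15:45, 16:45-17:00 (invert busy blocks within the working day).
Alice ∩ Pita: 12:15-15:30.
Alice ∩ Pita ∩ Leo: 13:00-15:30.
The first common window of at least 30 minutes is 13:00-15:30, so the earliest start is 13:00.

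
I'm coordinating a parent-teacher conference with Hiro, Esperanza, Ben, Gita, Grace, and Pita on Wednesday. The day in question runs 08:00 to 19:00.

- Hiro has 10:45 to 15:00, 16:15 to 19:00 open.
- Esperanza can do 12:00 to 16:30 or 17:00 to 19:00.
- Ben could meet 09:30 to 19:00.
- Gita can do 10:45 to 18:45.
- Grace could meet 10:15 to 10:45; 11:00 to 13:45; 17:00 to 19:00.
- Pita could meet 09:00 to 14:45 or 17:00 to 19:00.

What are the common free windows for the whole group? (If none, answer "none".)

Hiro ∩ Esperanza: 12:00-15:00, 16:15-16:30, 17:00-19:00.
Hiro ∩ Esperanza ∩ Ben: 12:00-15:00, 16:15-16:30, 17:00-19:00.
Hiro ∩ Esperanza ∩ Ben ∩ Gita: 12:00-15:00, 16:15-16:30, 17:00-18:45.
Hiro ∩ Esperanza ∩ Ben ∩ Gita ∩ Grace: 12:00-13:45, 17:00-18:45.
Hiro ∩ Esperanza ∩ Ben ∩ Gita ∩ Grace ∩ Pita: 12:00-13:45, 17:00-18:45.

12:00-13:45, 17:00-18:45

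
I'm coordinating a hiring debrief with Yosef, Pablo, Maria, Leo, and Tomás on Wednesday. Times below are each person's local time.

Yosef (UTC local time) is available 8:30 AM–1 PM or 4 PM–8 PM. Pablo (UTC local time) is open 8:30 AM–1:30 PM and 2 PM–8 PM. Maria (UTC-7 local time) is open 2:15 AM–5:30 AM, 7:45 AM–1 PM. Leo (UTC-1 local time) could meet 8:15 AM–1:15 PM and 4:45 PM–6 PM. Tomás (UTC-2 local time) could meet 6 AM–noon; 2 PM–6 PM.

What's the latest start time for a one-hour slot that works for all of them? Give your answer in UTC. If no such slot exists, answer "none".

18:00

Yosef in UTC: 08:30-13:00, 16:00-20:00.
Pablo in UTC: 08:30-13:30, 14:00-20:00.
Maria in UTC: 09:15-12:30, 14:45-20:00 (add 7h to convert from UTC-7).
Leo in UTC: 09:15-14:15, 17:45-19:00 (add 1h to convert from UTC-1).
Tomás in UTC: 08:00-14:00, 16:00-20:00 (add 2h to convert from UTC-2).
Yosef ∩ Pablo: 08:30-13:00, 16:00-20:00.
Yosef ∩ Pablo ∩ Maria: 09:15-12:30, 16:00-20:00.
Yosef ∩ Pablo ∩ Maria ∩ Leo: 09:15-12:30, 17:45-19:00.
Yosef ∩ Pablo ∩ Maria ∩ Leo ∩ Tomás: 09:15-12:30, 17:45-19:00.
The last common window of at least 60 minutes is 17:45-19:00; a 60-minute meeting can start as late as 18:00 and still end by 19:00.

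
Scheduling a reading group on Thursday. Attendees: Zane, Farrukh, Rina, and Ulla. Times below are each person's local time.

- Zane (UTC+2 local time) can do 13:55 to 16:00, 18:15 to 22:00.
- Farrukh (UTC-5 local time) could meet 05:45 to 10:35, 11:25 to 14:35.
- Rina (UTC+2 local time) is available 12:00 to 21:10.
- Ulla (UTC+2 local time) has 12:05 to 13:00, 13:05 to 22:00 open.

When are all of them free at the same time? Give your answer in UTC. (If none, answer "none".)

11:55-14:00, 16:25-19:10

Zane in UTC: 11:55-14:00, 16:15-20:00 (subtract 2h to convert from UTC+2).
Farrukh in UTC: 10:45-15:35, 16:25-19:35 (add 5h to convert from UTC-5).
Rina in UTC: 10:00-19:10 (subtract 2h to convert from UTC+2).
Ulla in UTC: 10:05-11:00, 11:05-20:00 (subtract 2h to convert from UTC+2).
Zane ∩ Farrukh: 11:55-14:00, 16:25-19:35.
Zane ∩ Farrukh ∩ Rina: 11:55-14:00, 16:25-19:10.
Zane ∩ Farrukh ∩ Rina ∩ Ulla: 11:55-14:00, 16:25-19:10.
Those are the intersection windows.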